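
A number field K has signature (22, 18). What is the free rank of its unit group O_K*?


By Dirichlet's unit theorem:
rank = r1 + r2 - 1
= 22 + 18 - 1
= 39

39


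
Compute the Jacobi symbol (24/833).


Compute (24/833) via quadratic reciprocity:
  pull out 2: (2/833) = +1  (since 833 mod 8 = 1)
  pull out 2: (2/833) = +1  (since 833 mod 8 = 1)
  pull out 2: (2/833) = +1  (since 833 mod 8 = 1)
  reciprocity: (3/833) -> +(833/3)
  reduce: (2/3)
  pull out 2: (2/3) = -1  (since 3 mod 8 = 3)
  (1/3) = 1
Product of signs = -1

-1


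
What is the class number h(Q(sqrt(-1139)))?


K = Q(sqrt(-1139)). d mod 4 = 1, so D = disc(K) = d = -1139
h(K) equals the number of primitive reduced positive-definite forms (a, b, c) = a*x^2 + b*x*y + c*y^2 with b^2 - 4ac = D,
where reduced means |b| <= a <= c, with b >= 0 whenever |b| = a or a = c, and primitive means gcd(a, b, c) = 1.
Reduced forces 3a^2 <= |D| = 1139, so 1 <= a <= 19; b must have the parity of D, and c = (b^2 - D)/(4a) must be an integer >= a.
Enumerate a = 1..19, b in [-a, a]:
  a=1: (1, 1, 285)  [1]
  a=2: none
  a=3: (3, -1, 95), (3, 1, 95)  [2]
  a=4: none
  a=5: (5, -1, 57), (5, 1, 57)  [2]
  a=6: none
  a=7: (7, -3, 41), (7, 3, 41)  [2]
  a=8: none
  a=9: (9, -7, 33), (9, 7, 33)  [2]
  a=10: none
  a=11: (11, -7, 27), (11, 7, 27)  [2]
  a=12..14: none
  a=15: (15, -11, 21), (15, -1, 19), (15, 1, 19), (15, 11, 21)  [4]
  a=16: none
  a=17: (17, 17, 21)  [1]
  a=18..19: none
Total reduced forms: 1 + 2 + 2 + 2 + 2 + 2 + 4 + 1 = 16
h = 16

16


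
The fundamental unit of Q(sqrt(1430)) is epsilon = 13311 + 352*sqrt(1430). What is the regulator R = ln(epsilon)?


epsilon = 13311 + 352*sqrt(1430)
= 26622.0000
R = ln(26622.0000)
= 10.1895

10.1895


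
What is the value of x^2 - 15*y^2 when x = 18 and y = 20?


x^2 - d*y^2
= 18^2 - 15*20^2
= 324 - 6000
= -5676

-5676


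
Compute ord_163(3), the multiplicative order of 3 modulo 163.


We want ord_163(3), the smallest k >= 1 with 3^k = 1 mod 163.
n = 163 = 163, phi(163) = 162; the order divides phi(n).
Divisors of 162: 1, 2, 3, 6, 9, 18, 27, 54, 81, 162
Repeated squaring mod 163: 3^1 = 3, 3^2 = 9, 3^4 = 81, 3^8 = 41, 3^16 = 51, 3^32 = 156, 3^64 = 49, 3^128 = 119
Test divisors in increasing order:
  k=1: 3^1 = 3 mod 163
  k=2: 3^2 = 9 mod 163
  k=3: 3^3 = 9 * 3 = 27 mod 163
  k=6: 3^6 = 81 * 9 = 77 mod 163
  k=9: 3^9 = 41 * 3 = 123 mod 163
  k=18: 3^18 = 51 * 9 = 133 mod 163
  k=27: 3^27 = 51 * 41 * 9 * 3 = 59 mod 163
  k=54: 3^54 = 156 * 51 * 81 * 9 = 58 mod 163
  k=81: 3^81 = 49 * 51 * 3 = 162 mod 163
  k=162: 3^162 = 119 * 156 * 9 = 1 mod 163  <- first divisor giving 1
Order = 162

162


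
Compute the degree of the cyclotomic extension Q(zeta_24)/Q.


The degree equals Euler's totient phi(24).
24 = 2^3 * 3
phi(24) = 8

8


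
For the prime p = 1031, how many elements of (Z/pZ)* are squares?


For prime p, the number of non-zero quadratic residues is (p-1)/2.
= (1031-1)/2
= 515

515


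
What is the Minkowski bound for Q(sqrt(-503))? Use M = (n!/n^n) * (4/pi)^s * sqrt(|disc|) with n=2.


d = -503, d mod 4 = 1, so disc(K) = d = -503; |disc(K)| = 503
Imaginary quadratic field, so n = 2, s = r2 = 1, r1 = 0
M = (n!/n^n) * (4/pi)^s * sqrt(|disc(K)|) = (2!/2^2) * (4/pi)^1 * sqrt(503)
= 0.5 * 1.273240 * 22.427661
= 14.2779

14.2779


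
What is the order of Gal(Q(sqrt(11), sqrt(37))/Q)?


The 2 square roots of distinct primes are multiplicatively independent over Q,
so [K:Q] = 2^2 and Gal(K/Q) is isomorphic to (Z/2Z)^2.
|Gal| = 2^2 = 4

4


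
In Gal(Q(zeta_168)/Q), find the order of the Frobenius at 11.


The Frobenius at p in Gal(Q(zeta_n)/Q) = (Z/nZ)* is the class of p, so its order is ord_168(11), the smallest k >= 1 with 11^k = 1 mod 168.
n = 168 = 2^3 * 3 * 7, phi(168) = 48; the order divides phi(n).
Divisors of 48: 1, 2, 3, 4, 6, 8, 12, 16, 24, 48
Repeated squaring mod 168: 11^1 = 11, 11^2 = 121, 11^4 = 25, 11^8 = 121, 11^16 = 25, 11^32 = 121
Test divisors in increasing order:
  k=1: 11^1 = 11 mod 168
  k=2: 11^2 = 121 mod 168
  k=3: 11^3 = 121 * 11 = 155 mod 168
  k=4: 11^4 = 25 mod 168
  k=6: 11^6 = 25 * 121 = 1 mod 168  <- first divisor giving 1
Order = 6

6


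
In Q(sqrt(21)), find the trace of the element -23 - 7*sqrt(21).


Tr(a + b*sqrt(d)) = (a + b*sqrt(d)) + (a - b*sqrt(d)) = 2a
= 2 * (-23)
= -46

-46


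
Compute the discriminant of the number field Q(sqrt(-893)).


For K = Q(sqrt(d)) with d squarefree: disc(K) = d if d = 1 mod 4, and disc(K) = 4d if d = 2 or 3 mod 4.
Here d = -893, and d mod 4 = 3.
d = 3 mod 4, not 1 (O_K = Z[sqrt(d)]), so disc(K) = 4d = 4 * (-893) = -3572

-3572


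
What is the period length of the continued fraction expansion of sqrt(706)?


Run the CF algorithm for sqrt(706).
a_0 = floor(sqrt(706)) = 26; set m_0=0, q_0=1.
Recurrence: m' = q*a - m,  q' = (d - m'^2)/q,  a' = floor((a_0 + m')/q').
  step 1: m=26, q=30, a=1
  step 2: m=4, q=23, a=1
  step 3: m=19, q=15, a=3
  step 4: m=26, q=2, a=26
  step 5: m=26, q=15, a=3
  step 6: m=19, q=23, a=1
  step 7: m=4, q=30, a=1
  step 8: m=26, q=1, a=52
a_8 = 2*a_0 = 52, so the period closes here.
sqrt(706) = [26; 1, 1, 3, 26, 3, 1, 1, 52]
Period length = 8

8


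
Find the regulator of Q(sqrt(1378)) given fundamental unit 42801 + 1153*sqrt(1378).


epsilon = 42801 + 1153*sqrt(1378)
= 85602.0000
R = ln(85602.0000)
= 11.3575

11.3575


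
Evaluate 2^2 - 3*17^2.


x^2 - d*y^2
= 2^2 - 3*17^2
= 4 - 867
= -863

-863


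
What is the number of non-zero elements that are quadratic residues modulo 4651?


For prime p, the number of non-zero quadratic residues is (p-1)/2.
= (4651-1)/2
= 2325

2325


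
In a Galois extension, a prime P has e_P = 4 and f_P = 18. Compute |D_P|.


|D_P| = e * f
= 4 * 18
= 72

72


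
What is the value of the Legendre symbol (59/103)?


p = 103 is prime, so compute (59/103) with the reciprocity algorithm (Jacobi-symbol steps: pull out 2s via (2/n), flip via reciprocity, reduce):
  reciprocity: (59/103) -> -(103/59)
  reduce: (44/59)
  pull out 2: (2/59) = -1  (since 59 mod 8 = 3)
  pull out 2: (2/59) = -1  (since 59 mod 8 = 3)
  reciprocity: (11/59) -> -(59/11)
  reduce: (4/11)
  pull out 2: (2/11) = -1  (since 11 mod 8 = 3)
  pull out 2: (2/11) = -1  (since 11 mod 8 = 3)
  (1/11) = 1
Product of signs = 1
(59/103) = 1

1


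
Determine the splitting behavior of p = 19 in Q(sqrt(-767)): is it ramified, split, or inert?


K = Q(sqrt(-767)). Since d mod 4 = 1, disc(K) = -767.
Check p | disc: -767 mod 19 = 12.
p does not divide disc. Compute Legendre symbol (d/p):
12^((19-1)/2) mod 19 = -1
(d/p) = -1, so p is inert: (p) stays prime with e=1, f=2, g=1.
Therefore p is inert.

inert


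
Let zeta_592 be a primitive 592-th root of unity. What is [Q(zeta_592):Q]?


The degree equals Euler's totient phi(592).
592 = 2^4 * 37
phi(592) = 288

288


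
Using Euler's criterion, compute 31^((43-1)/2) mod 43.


p = 43 is prime and the exponent is (p-1)/2 = 21, so by Euler's criterion 31^21 = (31/43) = +1 or -1 mod 43.
Compute by square-and-multiply:
  21 = 16 + 4 + 1 (binary 10101)
  Repeated squaring mod 43: 31^1 = 31, 31^2 = 15, 31^4 = 10, 31^8 = 14, 31^16 = 24
  31^21 = 31^16 * 31^4 * 31^1 = 24 * 10 * 31 mod 43
    24 * 10 = 240 = 25 mod 43
    25 * 31 = 775 = 1 mod 43
  31^21 = 1 mod 43
Result 1: 31 is a quadratic residue mod 43.
31^21 mod 43 = 1

1


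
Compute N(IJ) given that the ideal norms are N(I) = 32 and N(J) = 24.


N(IJ) = N(I) * N(J)
= 32 * 24
= 768

768


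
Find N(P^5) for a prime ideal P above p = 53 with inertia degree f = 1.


N(P^a) = p^(a*f)
= 53^(5*1)
= 53^5
= 418195493

418195493


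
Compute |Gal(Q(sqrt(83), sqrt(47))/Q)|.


The 2 square roots of distinct primes are multiplicatively independent over Q,
so [K:Q] = 2^2 and Gal(K/Q) is isomorphic to (Z/2Z)^2.
|Gal| = 2^2 = 4

4


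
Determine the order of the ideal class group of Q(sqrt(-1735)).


K = Q(sqrt(-1735)). d mod 4 = 1, so D = disc(K) = d = -1735
h(K) equals the number of primitive reduced positive-definite forms (a, b, c) = a*x^2 + b*x*y + c*y^2 with b^2 - 4ac = D,
where reduced means |b| <= a <= c, with b >= 0 whenever |b| = a or a = c, and primitive means gcd(a, b, c) = 1.
Reduced forces 3a^2 <= |D| = 1735, so 1 <= a <= 24; b must have the parity of D, and c = (b^2 - D)/(4a) must be an integer >= a.
Enumerate a = 1..24, b in [-a, a]:
  a=1: (1, 1, 434)  [1]
  a=2: (2, -1, 217), (2, 1, 217)  [2]
  a=3: none
  a=4: (4, -3, 109), (4, 3, 109)  [2]
  a=5: (5, 5, 88)  [1]
  a=6: none
  a=7: (7, -1, 62), (7, 1, 62)  [2]
  a=8: (8, -5, 55), (8, 5, 55)  [2]
  a=9: none
  a=10: (10, -5, 44), (10, 5, 44)  [2]
  a=11: (11, -5, 40), (11, 5, 40)  [2]
  a=12..13: none
  a=14: (14, -13, 34), (14, -1, 31), (14, 1, 31), (14, 13, 34)  [4]
  a=15: none
  a=16: (16, -11, 29), (16, 11, 29)  [2]
  a=17: (17, -13, 28), (17, 13, 28)  [2]
  a=18..19: none
  a=20: (20, -5, 22), (20, 5, 22)  [2]
  a=21: none
  a=22: (22, -17, 23), (22, 17, 23)  [2]
  a=23..24: none
Total reduced forms: 1 + 2 + 2 + 1 + 2 + 2 + 2 + 2 + 4 + 2 + 2 + 2 + 2 = 26
h = 26

26


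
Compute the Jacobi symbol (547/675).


Compute (547/675) via quadratic reciprocity:
  reciprocity: (547/675) -> -(675/547)
  reduce: (128/547)
  pull out 2: (2/547) = -1  (since 547 mod 8 = 3)
  pull out 2: (2/547) = -1  (since 547 mod 8 = 3)
  pull out 2: (2/547) = -1  (since 547 mod 8 = 3)
  pull out 2: (2/547) = -1  (since 547 mod 8 = 3)
  pull out 2: (2/547) = -1  (since 547 mod 8 = 3)
  pull out 2: (2/547) = -1  (since 547 mod 8 = 3)
  pull out 2: (2/547) = -1  (since 547 mod 8 = 3)
  (1/547) = 1
Product of signs = 1

1


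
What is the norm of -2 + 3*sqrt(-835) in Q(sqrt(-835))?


N(a + b*sqrt(d)) = a^2 - d*b^2
= (-2)^2 - (-835)*(3)^2
= 4 + 7515
= 7519

7519


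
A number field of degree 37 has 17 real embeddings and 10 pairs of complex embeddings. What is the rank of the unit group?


By Dirichlet's unit theorem:
rank = r1 + r2 - 1
= 17 + 10 - 1
= 26

26


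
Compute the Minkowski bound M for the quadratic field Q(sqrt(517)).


d = 517, d mod 4 = 1, so disc(K) = d = 517; |disc(K)| = 517
Real quadratic field, so n = 2, s = r2 = 0, r1 = 2
M = (n!/n^n) * (4/pi)^s * sqrt(|disc(K)|) = (2!/2^2) * (4/pi)^0 * sqrt(517)
= 0.5 * 1.000000 * 22.737634
= 11.3688

11.3688


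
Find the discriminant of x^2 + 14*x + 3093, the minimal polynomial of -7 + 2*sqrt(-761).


The element -7 + 2*sqrt(-761) has minimal polynomial:
x^2 + 14*x + 3093
Discriminant = (14)^2 - 4*(3093)
= 196 - 12372
= -12176

-12176


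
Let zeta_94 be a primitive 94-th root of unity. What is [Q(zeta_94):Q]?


The degree equals Euler's totient phi(94).
94 = 2 * 47
phi(94) = 46

46


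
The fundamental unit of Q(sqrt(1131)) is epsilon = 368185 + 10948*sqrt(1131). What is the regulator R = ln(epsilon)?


epsilon = 368185 + 10948*sqrt(1131)
= 736370.0000
R = ln(736370.0000)
= 13.5095

13.5095


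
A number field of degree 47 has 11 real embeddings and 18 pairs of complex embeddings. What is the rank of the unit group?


By Dirichlet's unit theorem:
rank = r1 + r2 - 1
= 11 + 18 - 1
= 28

28


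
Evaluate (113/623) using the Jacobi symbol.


Compute (113/623) via quadratic reciprocity:
  reciprocity: (113/623) -> +(623/113)
  reduce: (58/113)
  pull out 2: (2/113) = +1  (since 113 mod 8 = 1)
  reciprocity: (29/113) -> +(113/29)
  reduce: (26/29)
  pull out 2: (2/29) = -1  (since 29 mod 8 = 5)
  reciprocity: (13/29) -> +(29/13)
  reduce: (3/13)
  reciprocity: (3/13) -> +(13/3)
  reduce: (1/3)
  (1/3) = 1
Product of signs = -1

-1


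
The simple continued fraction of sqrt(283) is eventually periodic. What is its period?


Run the CF algorithm for sqrt(283).
a_0 = floor(sqrt(283)) = 16; set m_0=0, q_0=1.
Recurrence: m' = q*a - m,  q' = (d - m'^2)/q,  a' = floor((a_0 + m')/q').
  step 1: m=16, q=27, a=1
  step 2: m=11, q=6, a=4
  step 3: m=13, q=19, a=1
  step 4: m=6, q=13, a=1
  step 5: m=7, q=18, a=1
  step 6: m=11, q=9, a=3
  step 7: m=16, q=3, a=10
  step 8: m=14, q=29, a=1
  step 9: m=15, q=2, a=15
  step 10: m=15, q=29, a=1
  step 11: m=14, q=3, a=10
  step 12: m=16, q=9, a=3
  step 13: m=11, q=18, a=1
  step 14: m=7, q=13, a=1
  step 15: m=6, q=19, a=1
  step 16: m=13, q=6, a=4
  step 17: m=11, q=27, a=1
  step 18: m=16, q=1, a=32
a_18 = 2*a_0 = 32, so the period closes here.
sqrt(283) = [16; 1, 4, 1, 1, 1, 3, 10, 1, 15, 1, 10, 3, 1, 1, 1, 4, 1, 32]
Period length = 18

18


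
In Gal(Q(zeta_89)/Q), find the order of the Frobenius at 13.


The Frobenius at p in Gal(Q(zeta_n)/Q) = (Z/nZ)* is the class of p, so its order is ord_89(13), the smallest k >= 1 with 13^k = 1 mod 89.
n = 89 = 89, phi(89) = 88; the order divides phi(n).
Divisors of 88: 1, 2, 4, 8, 11, 22, 44, 88
Repeated squaring mod 89: 13^1 = 13, 13^2 = 80, 13^4 = 81, 13^8 = 64, 13^16 = 2, 13^32 = 4, 13^64 = 16
Test divisors in increasing order:
  k=1: 13^1 = 13 mod 89
  k=2: 13^2 = 80 mod 89
  k=4: 13^4 = 81 mod 89
  k=8: 13^8 = 64 mod 89
  k=11: 13^11 = 64 * 80 * 13 = 77 mod 89
  k=22: 13^22 = 2 * 81 * 80 = 55 mod 89
  k=44: 13^44 = 4 * 64 * 81 = 88 mod 89
  k=88: 13^88 = 16 * 2 * 64 = 1 mod 89  <- first divisor giving 1
Order = 88

88


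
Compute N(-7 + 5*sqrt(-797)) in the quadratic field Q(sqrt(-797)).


N(a + b*sqrt(d)) = a^2 - d*b^2
= (-7)^2 - (-797)*(5)^2
= 49 + 19925
= 19974

19974


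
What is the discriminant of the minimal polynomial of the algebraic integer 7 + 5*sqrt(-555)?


The element 7 + 5*sqrt(-555) has minimal polynomial:
x^2 - 14*x + 13924
Discriminant = (-14)^2 - 4*(13924)
= 196 - 55696
= -55500

-55500


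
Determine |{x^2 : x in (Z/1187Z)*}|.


For prime p, the number of non-zero quadratic residues is (p-1)/2.
= (1187-1)/2
= 593

593


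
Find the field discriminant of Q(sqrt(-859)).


For K = Q(sqrt(d)) with d squarefree: disc(K) = d if d = 1 mod 4, and disc(K) = 4d if d = 2 or 3 mod 4.
Here d = -859, and d mod 4 = 1.
d = 1 mod 4 (O_K = Z[(1+sqrt(d))/2]), so disc(K) = d = -859

-859


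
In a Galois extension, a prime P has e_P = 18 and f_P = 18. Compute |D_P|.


|D_P| = e * f
= 18 * 18
= 324

324


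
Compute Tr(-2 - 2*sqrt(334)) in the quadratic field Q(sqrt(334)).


Tr(a + b*sqrt(d)) = (a + b*sqrt(d)) + (a - b*sqrt(d)) = 2a
= 2 * (-2)
= -4

-4


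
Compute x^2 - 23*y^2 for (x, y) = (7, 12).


x^2 - d*y^2
= 7^2 - 23*12^2
= 49 - 3312
= -3263

-3263


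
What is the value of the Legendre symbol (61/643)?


p = 643 is prime, so compute (61/643) with the reciprocity algorithm (Jacobi-symbol steps: pull out 2s via (2/n), flip via reciprocity, reduce):
  reciprocity: (61/643) -> +(643/61)
  reduce: (33/61)
  reciprocity: (33/61) -> +(61/33)
  reduce: (28/33)
  pull out 2: (2/33) = +1  (since 33 mod 8 = 1)
  pull out 2: (2/33) = +1  (since 33 mod 8 = 1)
  reciprocity: (7/33) -> +(33/7)
  reduce: (5/7)
  reciprocity: (5/7) -> +(7/5)
  reduce: (2/5)
  pull out 2: (2/5) = -1  (since 5 mod 8 = 5)
  (1/5) = 1
Product of signs = -1
(61/643) = -1

-1


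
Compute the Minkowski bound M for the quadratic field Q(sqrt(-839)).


d = -839, d mod 4 = 1, so disc(K) = d = -839; |disc(K)| = 839
Imaginary quadratic field, so n = 2, s = r2 = 1, r1 = 0
M = (n!/n^n) * (4/pi)^s * sqrt(|disc(K)|) = (2!/2^2) * (4/pi)^1 * sqrt(839)
= 0.5 * 1.273240 * 28.965497
= 18.4400

18.4400


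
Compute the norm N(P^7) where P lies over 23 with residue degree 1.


N(P^a) = p^(a*f)
= 23^(7*1)
= 23^7
= 3404825447

3404825447


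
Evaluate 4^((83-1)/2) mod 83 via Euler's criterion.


p = 83 is prime and the exponent is (p-1)/2 = 41, so by Euler's criterion 4^41 = (4/83) = +1 or -1 mod 83.
Compute by square-and-multiply:
  41 = 32 + 8 + 1 (binary 101001)
  Repeated squaring mod 83: 4^1 = 4, 4^2 = 16, 4^4 = 7, 4^8 = 49, 4^16 = 77, 4^32 = 36
  4^41 = 4^32 * 4^8 * 4^1 = 36 * 49 * 4 mod 83
    36 * 49 = 1764 = 21 mod 83
    21 * 4 = 84 = 1 mod 83
  4^41 = 1 mod 83
Result 1: 4 is a quadratic residue mod 83.
4^41 mod 83 = 1

1


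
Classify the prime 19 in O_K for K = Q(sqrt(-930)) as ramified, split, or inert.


K = Q(sqrt(-930)). Since d mod 4 = 2, disc(K) = -3720.
Check p | disc: -3720 mod 19 = 4.
p does not divide disc. Compute Legendre symbol (d/p):
1^((19-1)/2) mod 19 = 1
(d/p) = 1, so p splits: (p) = P*P' with e=1, f=1, g=2.
Therefore p is split.

split


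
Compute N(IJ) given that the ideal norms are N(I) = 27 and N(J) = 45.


N(IJ) = N(I) * N(J)
= 27 * 45
= 1215

1215


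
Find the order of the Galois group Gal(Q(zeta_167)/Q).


|Gal(Q(zeta_167)/Q)| = phi(167)
= 166

166


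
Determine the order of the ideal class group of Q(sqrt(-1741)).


K = Q(sqrt(-1741)). d mod 4 = 3, so D = disc(K) = 4d = -6964
h(K) equals the number of primitive reduced positive-definite forms (a, b, c) = a*x^2 + b*x*y + c*y^2 with b^2 - 4ac = D,
where reduced means |b| <= a <= c, with b >= 0 whenever |b| = a or a = c, and primitive means gcd(a, b, c) = 1.
Reduced forces 3a^2 <= |D| = 6964, so 1 <= a <= 48; b must have the parity of D, and c = (b^2 - D)/(4a) must be an integer >= a.
Enumerate a = 1..48, b in [-a, a]:
  a=1: (1, 0, 1741)  [1]
  a=2: (2, 2, 871)  [1]
  a=3..4: none
  a=5: (5, -4, 349), (5, 4, 349)  [2]
  a=6: none
  a=7: (7, -6, 250), (7, 6, 250)  [2]
  a=8..9: none
  a=10: (10, -6, 175), (10, 6, 175)  [2]
  a=11..12: none
  a=13: (13, -2, 134), (13, 2, 134)  [2]
  a=14: (14, -6, 125), (14, 6, 125)  [2]
  a=15..18: none
  a=19: (19, -16, 95), (19, 16, 95)  [2]
  a=20..24: none
  a=25: (25, -6, 70), (25, 6, 70)  [2]
  a=26: (26, -2, 67), (26, 2, 67)  [2]
  a=27..28: none
  a=29: (29, -24, 65), (29, 24, 65)  [2]
  a=30..34: none
  a=35: (35, -34, 58), (35, -6, 50), (35, 6, 50), (35, 34, 58)  [4]
  a=36..37: none
  a=38: (38, -22, 49), (38, 22, 49)  [2]
  a=39..48: none
Total reduced forms: 1 + 1 + 2 + 2 + 2 + 2 + 2 + 2 + 2 + 2 + 2 + 4 + 2 = 26
h = 26

26


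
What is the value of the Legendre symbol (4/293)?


p = 293 is prime, so compute (4/293) with the reciprocity algorithm (Jacobi-symbol steps: pull out 2s via (2/n), flip via reciprocity, reduce):
  pull out 2: (2/293) = -1  (since 293 mod 8 = 5)
  pull out 2: (2/293) = -1  (since 293 mod 8 = 5)
  (1/293) = 1
Product of signs = 1
(4/293) = 1

1


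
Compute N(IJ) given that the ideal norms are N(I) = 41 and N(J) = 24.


N(IJ) = N(I) * N(J)
= 41 * 24
= 984

984


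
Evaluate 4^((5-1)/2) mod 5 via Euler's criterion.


p = 5 is prime and the exponent is (p-1)/2 = 2, so by Euler's criterion 4^2 = (4/5) = +1 or -1 mod 5.
Compute by square-and-multiply:
  2 = 2 (binary 10)
  Repeated squaring mod 5: 4^1 = 4, 4^2 = 1
  4^2 = 1 mod 5
Result 1: 4 is a quadratic residue mod 5.
4^2 mod 5 = 1

1


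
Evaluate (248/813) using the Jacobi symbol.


Compute (248/813) via quadratic reciprocity:
  pull out 2: (2/813) = -1  (since 813 mod 8 = 5)
  pull out 2: (2/813) = -1  (since 813 mod 8 = 5)
  pull out 2: (2/813) = -1  (since 813 mod 8 = 5)
  reciprocity: (31/813) -> +(813/31)
  reduce: (7/31)
  reciprocity: (7/31) -> -(31/7)
  reduce: (3/7)
  reciprocity: (3/7) -> -(7/3)
  reduce: (1/3)
  (1/3) = 1
Product of signs = -1

-1


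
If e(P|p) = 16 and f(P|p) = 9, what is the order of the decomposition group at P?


|D_P| = e * f
= 16 * 9
= 144

144


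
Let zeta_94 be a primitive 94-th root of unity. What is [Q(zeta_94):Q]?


The degree equals Euler's totient phi(94).
94 = 2 * 47
phi(94) = 46

46


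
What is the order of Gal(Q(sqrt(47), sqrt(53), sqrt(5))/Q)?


The 3 square roots of distinct primes are multiplicatively independent over Q,
so [K:Q] = 2^3 and Gal(K/Q) is isomorphic to (Z/2Z)^3.
|Gal| = 2^3 = 8

8


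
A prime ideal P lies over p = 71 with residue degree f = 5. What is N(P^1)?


N(P^a) = p^(a*f)
= 71^(1*5)
= 71^5
= 1804229351

1804229351


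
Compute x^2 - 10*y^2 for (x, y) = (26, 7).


x^2 - d*y^2
= 26^2 - 10*7^2
= 676 - 490
= 186

186


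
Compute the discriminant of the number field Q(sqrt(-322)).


For K = Q(sqrt(d)) with d squarefree: disc(K) = d if d = 1 mod 4, and disc(K) = 4d if d = 2 or 3 mod 4.
Here d = -322, and d mod 4 = 2.
d = 2 mod 4, not 1 (O_K = Z[sqrt(d)]), so disc(K) = 4d = 4 * (-322) = -1288

-1288


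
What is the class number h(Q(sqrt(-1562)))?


K = Q(sqrt(-1562)). d mod 4 = 2, so D = disc(K) = 4d = -6248
h(K) equals the number of primitive reduced positive-definite forms (a, b, c) = a*x^2 + b*x*y + c*y^2 with b^2 - 4ac = D,
where reduced means |b| <= a <= c, with b >= 0 whenever |b| = a or a = c, and primitive means gcd(a, b, c) = 1.
Reduced forces 3a^2 <= |D| = 6248, so 1 <= a <= 45; b must have the parity of D, and c = (b^2 - D)/(4a) must be an integer >= a.
Enumerate a = 1..45, b in [-a, a]:
  a=1: (1, 0, 1562)  [1]
  a=2: (2, 0, 781)  [1]
  a=3: (3, -2, 521), (3, 2, 521)  [2]
  a=4..5: none
  a=6: (6, -4, 261), (6, 4, 261)  [2]
  a=7..8: none
  a=9: (9, -4, 174), (9, 4, 174)  [2]
  a=10: none
  a=11: (11, 0, 142)  [1]
  a=12..16: none
  a=17: (17, -12, 94), (17, 12, 94)  [2]
  a=18: (18, -4, 87), (18, 4, 87)  [2]
  a=19..21: none
  a=22: (22, 0, 71)  [1]
  a=23: (23, -10, 69), (23, 10, 69)  [2]
  a=24..26: none
  a=27: (27, -4, 58), (27, 4, 58)  [2]
  a=28: none
  a=29: (29, -4, 54), (29, 4, 54)  [2]
  a=30: none
  a=31: (31, -18, 53), (31, 18, 53)  [2]
  a=32: none
  a=33: (33, -22, 51), (33, 22, 51)  [2]
  a=34: (34, -12, 47), (34, 12, 47)  [2]
  a=35..40: none
  a=41: (41, -36, 46), (41, 36, 46)  [2]
  a=42..45: none
Total reduced forms: 1 + 1 + 2 + 2 + 2 + 1 + 2 + 2 + 1 + 2 + 2 + 2 + 2 + 2 + 2 + 2 = 28
h = 28

28


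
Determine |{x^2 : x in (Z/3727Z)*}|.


For prime p, the number of non-zero quadratic residues is (p-1)/2.
= (3727-1)/2
= 1863

1863


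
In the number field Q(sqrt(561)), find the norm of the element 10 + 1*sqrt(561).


N(a + b*sqrt(d)) = a^2 - d*b^2
= (10)^2 - (561)*(1)^2
= 100 - 561
= -461

-461


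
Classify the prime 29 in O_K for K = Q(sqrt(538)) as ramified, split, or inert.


K = Q(sqrt(538)). Since d mod 4 = 2, disc(K) = 2152.
Check p | disc: 2152 mod 29 = 6.
p does not divide disc. Compute Legendre symbol (d/p):
16^((29-1)/2) mod 29 = 1
(d/p) = 1, so p splits: (p) = P*P' with e=1, f=1, g=2.
Therefore p is split.

split


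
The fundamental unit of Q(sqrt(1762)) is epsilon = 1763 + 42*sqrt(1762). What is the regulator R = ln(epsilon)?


epsilon = 1763 + 42*sqrt(1762)
= 3525.9997
R = ln(3525.9997)
= 8.1679

8.1679


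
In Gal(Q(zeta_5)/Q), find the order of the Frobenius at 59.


The Frobenius at p in Gal(Q(zeta_n)/Q) = (Z/nZ)* is the class of p, so its order is ord_5(59), the smallest k >= 1 with 59^k = 1 mod 5.
n = 5 = 5, phi(5) = 4; the order divides phi(n).
Divisors of 4: 1, 2, 4
Repeated squaring mod 5: 59^1 = 4, 59^2 = 1, 59^4 = 1
Test divisors in increasing order:
  k=1: 59^1 = 4 mod 5
  k=2: 59^2 = 1 mod 5  <- first divisor giving 1
Order = 2

2


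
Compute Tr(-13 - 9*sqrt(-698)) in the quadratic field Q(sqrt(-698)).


Tr(a + b*sqrt(d)) = (a + b*sqrt(d)) + (a - b*sqrt(d)) = 2a
= 2 * (-13)
= -26

-26


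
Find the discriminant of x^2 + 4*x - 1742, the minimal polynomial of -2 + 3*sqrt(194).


The element -2 + 3*sqrt(194) has minimal polynomial:
x^2 + 4*x - 1742
Discriminant = (4)^2 - 4*(-1742)
= 16 + 6968
= 6984

6984


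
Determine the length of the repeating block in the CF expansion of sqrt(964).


Run the CF algorithm for sqrt(964).
a_0 = floor(sqrt(964)) = 31; set m_0=0, q_0=1.
Recurrence: m' = q*a - m,  q' = (d - m'^2)/q,  a' = floor((a_0 + m')/q').
  step 1: m=31, q=3, a=20
  step 2: m=29, q=41, a=1
  step 3: m=12, q=20, a=2
  step 4: m=28, q=9, a=6
  step 5: m=26, q=32, a=1
  step 6: m=6, q=29, a=1
  step 7: m=23, q=15, a=3
  step 8: m=22, q=32, a=1
  step 9: m=10, q=27, a=1
  step 10: m=17, q=25, a=1
  step 11: m=8, q=36, a=1
  step 12: m=28, q=5, a=11
  step 13: m=27, q=47, a=1
  step 14: m=20, q=12, a=4
  step 15: m=28, q=15, a=3
  step 16: m=17, q=45, a=1
  step 17: m=28, q=4, a=14
  step 18: m=28, q=45, a=1
  step 19: m=17, q=15, a=3
  step 20: m=28, q=12, a=4
  step 21: m=20, q=47, a=1
  step 22: m=27, q=5, a=11
  step 23: m=28, q=36, a=1
  step 24: m=8, q=25, a=1
  step 25: m=17, q=27, a=1
  step 26: m=10, q=32, a=1
  step 27: m=22, q=15, a=3
  step 28: m=23, q=29, a=1
  step 29: m=6, q=32, a=1
  step 30: m=26, q=9, a=6
  step 31: m=28, q=20, a=2
  step 32: m=12, q=41, a=1
  step 33: m=29, q=3, a=20
  step 34: m=31, q=1, a=62
a_34 = 2*a_0 = 62, so the period closes here.
sqrt(964) = [31; 20, 1, 2, 6, 1, 1, 3, 1, 1, 1, 1, 11, 1, 4, 3, 1, 14, 1, 3, 4, 1, 11, 1, 1, 1, 1, 3, 1, 1, 6, 2, 1, 20, 62]
Period length = 34

34


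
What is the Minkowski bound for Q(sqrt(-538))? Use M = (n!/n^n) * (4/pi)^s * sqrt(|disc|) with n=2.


d = -538, d mod 4 = 2, so disc(K) = 4d = -2152; |disc(K)| = 2152
Imaginary quadratic field, so n = 2, s = r2 = 1, r1 = 0
M = (n!/n^n) * (4/pi)^s * sqrt(|disc(K)|) = (2!/2^2) * (4/pi)^1 * sqrt(2152)
= 0.5 * 1.273240 * 46.389654
= 29.5326

29.5326


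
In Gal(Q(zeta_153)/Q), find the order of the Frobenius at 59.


The Frobenius at p in Gal(Q(zeta_n)/Q) = (Z/nZ)* is the class of p, so its order is ord_153(59), the smallest k >= 1 with 59^k = 1 mod 153.
n = 153 = 3^2 * 17, phi(153) = 96; the order divides phi(n).
Divisors of 96: 1, 2, 3, 4, 6, 8, 12, 16, 24, 32, 48, 96
Repeated squaring mod 153: 59^1 = 59, 59^2 = 115, 59^4 = 67, 59^8 = 52, 59^16 = 103, 59^32 = 52, 59^64 = 103
Test divisors in increasing order:
  k=1: 59^1 = 59 mod 153
  k=2: 59^2 = 115 mod 153
  k=3: 59^3 = 115 * 59 = 53 mod 153
  k=4: 59^4 = 67 mod 153
  k=6: 59^6 = 67 * 115 = 55 mod 153
  k=8: 59^8 = 52 mod 153
  k=12: 59^12 = 52 * 67 = 118 mod 153
  k=16: 59^16 = 103 mod 153
  k=24: 59^24 = 103 * 52 = 1 mod 153  <- first divisor giving 1
Order = 24

24


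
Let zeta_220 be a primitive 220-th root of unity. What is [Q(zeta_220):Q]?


The degree equals Euler's totient phi(220).
220 = 2^2 * 5 * 11
phi(220) = 80

80


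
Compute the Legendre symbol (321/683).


p = 683 is prime, so compute (321/683) with the reciprocity algorithm (Jacobi-symbol steps: pull out 2s via (2/n), flip via reciprocity, reduce):
  reciprocity: (321/683) -> +(683/321)
  reduce: (41/321)
  reciprocity: (41/321) -> +(321/41)
  reduce: (34/41)
  pull out 2: (2/41) = +1  (since 41 mod 8 = 1)
  reciprocity: (17/41) -> +(41/17)
  reduce: (7/17)
  reciprocity: (7/17) -> +(17/7)
  reduce: (3/7)
  reciprocity: (3/7) -> -(7/3)
  reduce: (1/3)
  (1/3) = 1
Product of signs = -1
(321/683) = -1

-1


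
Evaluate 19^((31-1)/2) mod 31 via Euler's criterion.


p = 31 is prime and the exponent is (p-1)/2 = 15, so by Euler's criterion 19^15 = (19/31) = +1 or -1 mod 31.
Compute by square-and-multiply:
  15 = 8 + 4 + 2 + 1 (binary 1111)
  Repeated squaring mod 31: 19^1 = 19, 19^2 = 20, 19^4 = 28, 19^8 = 9
  19^15 = 19^8 * 19^4 * 19^2 * 19^1 = 9 * 28 * 20 * 19 mod 31
    9 * 28 = 252 = 4 mod 31
    4 * 20 = 80 = 18 mod 31
    18 * 19 = 342 = 1 mod 31
  19^15 = 1 mod 31
Result 1: 19 is a quadratic residue mod 31.
19^15 mod 31 = 1

1


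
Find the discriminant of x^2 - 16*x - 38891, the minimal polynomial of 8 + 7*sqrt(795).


The element 8 + 7*sqrt(795) has minimal polynomial:
x^2 - 16*x - 38891
Discriminant = (-16)^2 - 4*(-38891)
= 256 + 155564
= 155820

155820


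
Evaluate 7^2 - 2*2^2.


x^2 - d*y^2
= 7^2 - 2*2^2
= 49 - 8
= 41

41


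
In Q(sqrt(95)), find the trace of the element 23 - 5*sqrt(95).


Tr(a + b*sqrt(d)) = (a + b*sqrt(d)) + (a - b*sqrt(d)) = 2a
= 2 * (23)
= 46

46


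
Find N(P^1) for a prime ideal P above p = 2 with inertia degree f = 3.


N(P^a) = p^(a*f)
= 2^(1*3)
= 2^3
= 8

8


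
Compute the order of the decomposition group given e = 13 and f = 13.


|D_P| = e * f
= 13 * 13
= 169

169


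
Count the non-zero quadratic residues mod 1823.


For prime p, the number of non-zero quadratic residues is (p-1)/2.
= (1823-1)/2
= 911

911


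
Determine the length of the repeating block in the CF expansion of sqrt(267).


Run the CF algorithm for sqrt(267).
a_0 = floor(sqrt(267)) = 16; set m_0=0, q_0=1.
Recurrence: m' = q*a - m,  q' = (d - m'^2)/q,  a' = floor((a_0 + m')/q').
  step 1: m=16, q=11, a=2
  step 2: m=6, q=21, a=1
  step 3: m=15, q=2, a=15
  step 4: m=15, q=21, a=1
  step 5: m=6, q=11, a=2
  step 6: m=16, q=1, a=32
a_6 = 2*a_0 = 32, so the period closes here.
sqrt(267) = [16; 2, 1, 15, 1, 2, 32]
Period length = 6

6


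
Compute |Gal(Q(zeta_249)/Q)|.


|Gal(Q(zeta_249)/Q)| = phi(249)
= 164

164


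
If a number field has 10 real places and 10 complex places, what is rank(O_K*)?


By Dirichlet's unit theorem:
rank = r1 + r2 - 1
= 10 + 10 - 1
= 19

19


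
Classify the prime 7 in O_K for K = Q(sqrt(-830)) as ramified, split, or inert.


K = Q(sqrt(-830)). Since d mod 4 = 2, disc(K) = -3320.
Check p | disc: -3320 mod 7 = 5.
p does not divide disc. Compute Legendre symbol (d/p):
3^((7-1)/2) mod 7 = -1
(d/p) = -1, so p is inert: (p) stays prime with e=1, f=2, g=1.
Therefore p is inert.

inert


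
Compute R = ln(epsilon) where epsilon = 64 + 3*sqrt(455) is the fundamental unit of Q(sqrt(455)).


epsilon = 64 + 3*sqrt(455)
= 127.9922
R = ln(127.9922)
= 4.8520

4.8520


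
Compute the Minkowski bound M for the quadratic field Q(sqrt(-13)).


d = -13, d mod 4 = 3, so disc(K) = 4d = -52; |disc(K)| = 52
Imaginary quadratic field, so n = 2, s = r2 = 1, r1 = 0
M = (n!/n^n) * (4/pi)^s * sqrt(|disc(K)|) = (2!/2^2) * (4/pi)^1 * sqrt(52)
= 0.5 * 1.273240 * 7.211103
= 4.5907

4.5907


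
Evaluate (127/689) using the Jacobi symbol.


Compute (127/689) via quadratic reciprocity:
  reciprocity: (127/689) -> +(689/127)
  reduce: (54/127)
  pull out 2: (2/127) = +1  (since 127 mod 8 = 7)
  reciprocity: (27/127) -> -(127/27)
  reduce: (19/27)
  reciprocity: (19/27) -> -(27/19)
  reduce: (8/19)
  pull out 2: (2/19) = -1  (since 19 mod 8 = 3)
  pull out 2: (2/19) = -1  (since 19 mod 8 = 3)
  pull out 2: (2/19) = -1  (since 19 mod 8 = 3)
  (1/19) = 1
Product of signs = -1

-1


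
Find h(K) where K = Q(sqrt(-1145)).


K = Q(sqrt(-1145)). d mod 4 = 3, so D = disc(K) = 4d = -4580
h(K) equals the number of primitive reduced positive-definite forms (a, b, c) = a*x^2 + b*x*y + c*y^2 with b^2 - 4ac = D,
where reduced means |b| <= a <= c, with b >= 0 whenever |b| = a or a = c, and primitive means gcd(a, b, c) = 1.
Reduced forces 3a^2 <= |D| = 4580, so 1 <= a <= 39; b must have the parity of D, and c = (b^2 - D)/(4a) must be an integer >= a.
Enumerate a = 1..39, b in [-a, a]:
  a=1: (1, 0, 1145)  [1]
  a=2: (2, 2, 573)  [1]
  a=3: (3, -2, 382), (3, 2, 382)  [2]
  a=4: none
  a=5: (5, 0, 229)  [1]
  a=6: (6, -2, 191), (6, 2, 191)  [2]
  a=7..8: none
  a=9: (9, -8, 129), (9, 8, 129)  [2]
  a=10: (10, 10, 117)  [1]
  a=11..12: none
  a=13: (13, -10, 90), (13, 10, 90)  [2]
  a=14: none
  a=15: (15, -10, 78), (15, 10, 78)  [2]
  a=16..17: none
  a=18: (18, -10, 65), (18, 10, 65)  [2]
  a=19..25: none
  a=26: (26, -10, 45), (26, 10, 45)  [2]
  a=27: (27, -8, 43), (27, 8, 43)  [2]
  a=28..29: none
  a=30: (30, -10, 39), (30, 10, 39)  [2]
  a=31: (31, -16, 39), (31, 16, 39)  [2]
  a=32..39: none
Total reduced forms: 1 + 1 + 2 + 1 + 2 + 2 + 1 + 2 + 2 + 2 + 2 + 2 + 2 + 2 = 24
h = 24

24


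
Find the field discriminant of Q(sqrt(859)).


For K = Q(sqrt(d)) with d squarefree: disc(K) = d if d = 1 mod 4, and disc(K) = 4d if d = 2 or 3 mod 4.
Here d = 859, and d mod 4 = 3.
d = 3 mod 4, not 1 (O_K = Z[sqrt(d)]), so disc(K) = 4d = 4 * (859) = 3436

3436


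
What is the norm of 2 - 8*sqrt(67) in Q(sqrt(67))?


N(a + b*sqrt(d)) = a^2 - d*b^2
= (2)^2 - (67)*(-8)^2
= 4 - 4288
= -4284

-4284


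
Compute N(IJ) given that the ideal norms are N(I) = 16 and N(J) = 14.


N(IJ) = N(I) * N(J)
= 16 * 14
= 224

224


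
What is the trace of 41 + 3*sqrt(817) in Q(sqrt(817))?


Tr(a + b*sqrt(d)) = (a + b*sqrt(d)) + (a - b*sqrt(d)) = 2a
= 2 * (41)
= 82

82


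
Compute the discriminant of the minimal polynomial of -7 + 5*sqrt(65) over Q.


The element -7 + 5*sqrt(65) has minimal polynomial:
x^2 + 14*x - 1576
Discriminant = (14)^2 - 4*(-1576)
= 196 + 6304
= 6500

6500


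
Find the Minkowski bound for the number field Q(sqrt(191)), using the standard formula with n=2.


d = 191, d mod 4 = 3, so disc(K) = 4d = 764; |disc(K)| = 764
Real quadratic field, so n = 2, s = r2 = 0, r1 = 2
M = (n!/n^n) * (4/pi)^s * sqrt(|disc(K)|) = (2!/2^2) * (4/pi)^0 * sqrt(764)
= 0.5 * 1.000000 * 27.640550
= 13.8203

13.8203


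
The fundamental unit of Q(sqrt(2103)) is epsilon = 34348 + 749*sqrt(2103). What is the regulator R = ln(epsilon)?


epsilon = 34348 + 749*sqrt(2103)
= 68696.0000
R = ln(68696.0000)
= 11.1374

11.1374


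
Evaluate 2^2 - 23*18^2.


x^2 - d*y^2
= 2^2 - 23*18^2
= 4 - 7452
= -7448

-7448


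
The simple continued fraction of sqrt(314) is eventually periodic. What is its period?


Run the CF algorithm for sqrt(314).
a_0 = floor(sqrt(314)) = 17; set m_0=0, q_0=1.
Recurrence: m' = q*a - m,  q' = (d - m'^2)/q,  a' = floor((a_0 + m')/q').
  step 1: m=17, q=25, a=1
  step 2: m=8, q=10, a=2
  step 3: m=12, q=17, a=1
  step 4: m=5, q=17, a=1
  step 5: m=12, q=10, a=2
  step 6: m=8, q=25, a=1
  step 7: m=17, q=1, a=34
a_7 = 2*a_0 = 34, so the period closes here.
sqrt(314) = [17; 1, 2, 1, 1, 2, 1, 34]
Period length = 7

7


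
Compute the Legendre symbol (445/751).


p = 751 is prime, so compute (445/751) with the reciprocity algorithm (Jacobi-symbol steps: pull out 2s via (2/n), flip via reciprocity, reduce):
  reciprocity: (445/751) -> +(751/445)
  reduce: (306/445)
  pull out 2: (2/445) = -1  (since 445 mod 8 = 5)
  reciprocity: (153/445) -> +(445/153)
  reduce: (139/153)
  reciprocity: (139/153) -> +(153/139)
  reduce: (14/139)
  pull out 2: (2/139) = -1  (since 139 mod 8 = 3)
  reciprocity: (7/139) -> -(139/7)
  reduce: (6/7)
  pull out 2: (2/7) = +1  (since 7 mod 8 = 7)
  reciprocity: (3/7) -> -(7/3)
  reduce: (1/3)
  (1/3) = 1
Product of signs = 1
(445/751) = 1

1


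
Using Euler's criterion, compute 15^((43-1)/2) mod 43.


p = 43 is prime and the exponent is (p-1)/2 = 21, so by Euler's criterion 15^21 = (15/43) = +1 or -1 mod 43.
Compute by square-and-multiply:
  21 = 16 + 4 + 1 (binary 10101)
  Repeated squaring mod 43: 15^1 = 15, 15^2 = 10, 15^4 = 14, 15^8 = 24, 15^16 = 17
  15^21 = 15^16 * 15^4 * 15^1 = 17 * 14 * 15 mod 43
    17 * 14 = 238 = 23 mod 43
    23 * 15 = 345 = 1 mod 43
  15^21 = 1 mod 43
Result 1: 15 is a quadratic residue mod 43.
15^21 mod 43 = 1

1


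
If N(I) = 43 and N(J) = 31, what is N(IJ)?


N(IJ) = N(I) * N(J)
= 43 * 31
= 1333

1333


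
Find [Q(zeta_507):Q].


The degree equals Euler's totient phi(507).
507 = 3 * 13^2
phi(507) = 312

312


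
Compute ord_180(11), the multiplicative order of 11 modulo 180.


We want ord_180(11), the smallest k >= 1 with 11^k = 1 mod 180.
n = 180 = 2^2 * 3^2 * 5, phi(180) = 48; the order divides phi(n).
Divisors of 48: 1, 2, 3, 4, 6, 8, 12, 16, 24, 48
Repeated squaring mod 180: 11^1 = 11, 11^2 = 121, 11^4 = 61, 11^8 = 121, 11^16 = 61, 11^32 = 121
Test divisors in increasing order:
  k=1: 11^1 = 11 mod 180
  k=2: 11^2 = 121 mod 180
  k=3: 11^3 = 121 * 11 = 71 mod 180
  k=4: 11^4 = 61 mod 180
  k=6: 11^6 = 61 * 121 = 1 mod 180  <- first divisor giving 1
Order = 6

6


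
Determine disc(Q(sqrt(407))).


For K = Q(sqrt(d)) with d squarefree: disc(K) = d if d = 1 mod 4, and disc(K) = 4d if d = 2 or 3 mod 4.
Here d = 407, and d mod 4 = 3.
d = 3 mod 4, not 1 (O_K = Z[sqrt(d)]), so disc(K) = 4d = 4 * (407) = 1628

1628


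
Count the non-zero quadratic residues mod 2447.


For prime p, the number of non-zero quadratic residues is (p-1)/2.
= (2447-1)/2
= 1223

1223


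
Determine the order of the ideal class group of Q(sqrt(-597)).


K = Q(sqrt(-597)). d mod 4 = 3, so D = disc(K) = 4d = -2388
h(K) equals the number of primitive reduced positive-definite forms (a, b, c) = a*x^2 + b*x*y + c*y^2 with b^2 - 4ac = D,
where reduced means |b| <= a <= c, with b >= 0 whenever |b| = a or a = c, and primitive means gcd(a, b, c) = 1.
Reduced forces 3a^2 <= |D| = 2388, so 1 <= a <= 28; b must have the parity of D, and c = (b^2 - D)/(4a) must be an integer >= a.
Enumerate a = 1..28, b in [-a, a]:
  a=1: (1, 0, 597)  [1]
  a=2: (2, 2, 299)  [1]
  a=3: (3, 0, 199)  [1]
  a=4..5: none
  a=6: (6, 6, 101)  [1]
  a=7..12: none
  a=13: (13, -2, 46), (13, 2, 46)  [2]
  a=14..16: none
  a=17: (17, -14, 38), (17, 14, 38)  [2]
  a=18: none
  a=19: (19, -14, 34), (19, 14, 34)  [2]
  a=20..22: none
  a=23: (23, -2, 26), (23, 2, 26)  [2]
  a=24..28: none
Total reduced forms: 1 + 1 + 1 + 1 + 2 + 2 + 2 + 2 = 12
h = 12

12


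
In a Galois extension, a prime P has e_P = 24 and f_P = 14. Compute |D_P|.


|D_P| = e * f
= 24 * 14
= 336

336


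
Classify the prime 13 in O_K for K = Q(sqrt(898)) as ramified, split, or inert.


K = Q(sqrt(898)). Since d mod 4 = 2, disc(K) = 3592.
Check p | disc: 3592 mod 13 = 4.
p does not divide disc. Compute Legendre symbol (d/p):
1^((13-1)/2) mod 13 = 1
(d/p) = 1, so p splits: (p) = P*P' with e=1, f=1, g=2.
Therefore p is split.

split


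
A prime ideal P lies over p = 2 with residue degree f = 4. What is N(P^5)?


N(P^a) = p^(a*f)
= 2^(5*4)
= 2^20
= 1048576

1048576


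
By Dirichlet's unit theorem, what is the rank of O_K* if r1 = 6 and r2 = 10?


By Dirichlet's unit theorem:
rank = r1 + r2 - 1
= 6 + 10 - 1
= 15

15


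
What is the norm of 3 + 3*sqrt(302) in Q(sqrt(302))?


N(a + b*sqrt(d)) = a^2 - d*b^2
= (3)^2 - (302)*(3)^2
= 9 - 2718
= -2709

-2709


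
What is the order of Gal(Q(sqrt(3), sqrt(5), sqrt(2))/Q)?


The 3 square roots of distinct primes are multiplicatively independent over Q,
so [K:Q] = 2^3 and Gal(K/Q) is isomorphic to (Z/2Z)^3.
|Gal| = 2^3 = 8

8


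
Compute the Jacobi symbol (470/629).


Compute (470/629) via quadratic reciprocity:
  pull out 2: (2/629) = -1  (since 629 mod 8 = 5)
  reciprocity: (235/629) -> +(629/235)
  reduce: (159/235)
  reciprocity: (159/235) -> -(235/159)
  reduce: (76/159)
  pull out 2: (2/159) = +1  (since 159 mod 8 = 7)
  pull out 2: (2/159) = +1  (since 159 mod 8 = 7)
  reciprocity: (19/159) -> -(159/19)
  reduce: (7/19)
  reciprocity: (7/19) -> -(19/7)
  reduce: (5/7)
  reciprocity: (5/7) -> +(7/5)
  reduce: (2/5)
  pull out 2: (2/5) = -1  (since 5 mod 8 = 5)
  (1/5) = 1
Product of signs = -1

-1


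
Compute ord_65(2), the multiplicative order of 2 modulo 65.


We want ord_65(2), the smallest k >= 1 with 2^k = 1 mod 65.
n = 65 = 5 * 13, phi(65) = 48; the order divides phi(n).
Divisors of 48: 1, 2, 3, 4, 6, 8, 12, 16, 24, 48
Repeated squaring mod 65: 2^1 = 2, 2^2 = 4, 2^4 = 16, 2^8 = 61, 2^16 = 16, 2^32 = 61
Test divisors in increasing order:
  k=1: 2^1 = 2 mod 65
  k=2: 2^2 = 4 mod 65
  k=3: 2^3 = 4 * 2 = 8 mod 65
  k=4: 2^4 = 16 mod 65
  k=6: 2^6 = 16 * 4 = 64 mod 65
  k=8: 2^8 = 61 mod 65
  k=12: 2^12 = 61 * 16 = 1 mod 65  <- first divisor giving 1
Order = 12

12


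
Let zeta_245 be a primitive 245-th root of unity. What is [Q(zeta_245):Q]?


The degree equals Euler's totient phi(245).
245 = 5 * 7^2
phi(245) = 168

168


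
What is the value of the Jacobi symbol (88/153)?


Compute (88/153) via quadratic reciprocity:
  pull out 2: (2/153) = +1  (since 153 mod 8 = 1)
  pull out 2: (2/153) = +1  (since 153 mod 8 = 1)
  pull out 2: (2/153) = +1  (since 153 mod 8 = 1)
  reciprocity: (11/153) -> +(153/11)
  reduce: (10/11)
  pull out 2: (2/11) = -1  (since 11 mod 8 = 3)
  reciprocity: (5/11) -> +(11/5)
  reduce: (1/5)
  (1/5) = 1
Product of signs = -1

-1


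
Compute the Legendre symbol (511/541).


p = 541 is prime, so compute (511/541) with the reciprocity algorithm (Jacobi-symbol steps: pull out 2s via (2/n), flip via reciprocity, reduce):
  reciprocity: (511/541) -> +(541/511)
  reduce: (30/511)
  pull out 2: (2/511) = +1  (since 511 mod 8 = 7)
  reciprocity: (15/511) -> -(511/15)
  reduce: (1/15)
  (1/15) = 1
Product of signs = -1
(511/541) = -1

-1


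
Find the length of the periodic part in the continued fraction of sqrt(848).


Run the CF algorithm for sqrt(848).
a_0 = floor(sqrt(848)) = 29; set m_0=0, q_0=1.
Recurrence: m' = q*a - m,  q' = (d - m'^2)/q,  a' = floor((a_0 + m')/q').
  step 1: m=29, q=7, a=8
  step 2: m=27, q=17, a=3
  step 3: m=24, q=16, a=3
  step 4: m=24, q=17, a=3
  step 5: m=27, q=7, a=8
  step 6: m=29, q=1, a=58
a_6 = 2*a_0 = 58, so the period closes here.
sqrt(848) = [29; 8, 3, 3, 3, 8, 58]
Period length = 6

6
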